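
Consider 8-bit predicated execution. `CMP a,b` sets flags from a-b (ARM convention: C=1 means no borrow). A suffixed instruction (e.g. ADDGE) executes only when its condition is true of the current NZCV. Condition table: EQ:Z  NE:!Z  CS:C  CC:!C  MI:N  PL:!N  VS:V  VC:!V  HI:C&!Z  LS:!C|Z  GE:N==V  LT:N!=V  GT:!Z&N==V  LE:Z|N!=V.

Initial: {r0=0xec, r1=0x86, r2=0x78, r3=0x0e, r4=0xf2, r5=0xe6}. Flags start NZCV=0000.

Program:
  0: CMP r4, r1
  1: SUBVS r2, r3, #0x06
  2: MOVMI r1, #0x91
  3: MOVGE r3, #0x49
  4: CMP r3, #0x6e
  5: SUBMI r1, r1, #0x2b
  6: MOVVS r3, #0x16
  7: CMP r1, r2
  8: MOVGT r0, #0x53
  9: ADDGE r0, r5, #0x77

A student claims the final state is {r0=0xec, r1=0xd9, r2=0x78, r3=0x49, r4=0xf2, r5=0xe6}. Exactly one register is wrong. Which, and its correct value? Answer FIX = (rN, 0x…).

FIX = (r1, 0x5b)

0: ✓ CMP  NZCV=0010
1: · SUBVS
2: · MOVMI
3: ✓ MOVGE  r3←0x49
4: ✓ CMP  NZCV=1000
5: ✓ SUBMI  r1←0x5b
6: · MOVVS
7: ✓ CMP  NZCV=1000
8: · MOVGT
9: · ADDGE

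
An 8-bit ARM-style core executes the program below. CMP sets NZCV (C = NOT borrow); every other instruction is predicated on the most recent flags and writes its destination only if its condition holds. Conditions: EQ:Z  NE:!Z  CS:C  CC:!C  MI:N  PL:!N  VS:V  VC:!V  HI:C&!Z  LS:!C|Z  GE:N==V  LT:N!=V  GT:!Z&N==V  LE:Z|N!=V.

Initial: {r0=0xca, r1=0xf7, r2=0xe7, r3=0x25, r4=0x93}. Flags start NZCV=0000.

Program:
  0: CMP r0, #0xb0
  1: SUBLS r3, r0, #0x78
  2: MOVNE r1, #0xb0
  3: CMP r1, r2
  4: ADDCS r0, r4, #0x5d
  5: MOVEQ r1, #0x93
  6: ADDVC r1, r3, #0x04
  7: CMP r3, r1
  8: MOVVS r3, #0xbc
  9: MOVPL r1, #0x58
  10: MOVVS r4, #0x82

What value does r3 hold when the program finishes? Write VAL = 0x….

0: ✓ CMP  NZCV=0010
1: · SUBLS
2: ✓ MOVNE  r1←0xb0
3: ✓ CMP  NZCV=1000
4: · ADDCS
5: · MOVEQ
6: ✓ ADDVC  r1←0x29
7: ✓ CMP  NZCV=1000
8: · MOVVS
9: · MOVPL
10: · MOVVS

VAL = 0x25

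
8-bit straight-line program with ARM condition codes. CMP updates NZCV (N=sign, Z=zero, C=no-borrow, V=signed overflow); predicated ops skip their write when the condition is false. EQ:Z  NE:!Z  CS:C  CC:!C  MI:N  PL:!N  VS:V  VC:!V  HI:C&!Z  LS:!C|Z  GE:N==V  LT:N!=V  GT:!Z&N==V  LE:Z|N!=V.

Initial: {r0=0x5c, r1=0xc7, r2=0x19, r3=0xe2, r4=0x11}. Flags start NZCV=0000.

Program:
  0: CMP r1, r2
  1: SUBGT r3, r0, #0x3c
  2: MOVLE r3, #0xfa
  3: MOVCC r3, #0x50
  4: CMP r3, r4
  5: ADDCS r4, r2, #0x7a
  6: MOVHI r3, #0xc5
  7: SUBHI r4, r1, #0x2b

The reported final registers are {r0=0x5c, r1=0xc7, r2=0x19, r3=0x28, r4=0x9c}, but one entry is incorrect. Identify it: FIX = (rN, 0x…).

FIX = (r3, 0xc5)

0: ✓ CMP  NZCV=1010
1: · SUBGT
2: ✓ MOVLE  r3←0xfa
3: · MOVCC
4: ✓ CMP  NZCV=1010
5: ✓ ADDCS  r4←0x93
6: ✓ MOVHI  r3←0xc5
7: ✓ SUBHI  r4←0x9c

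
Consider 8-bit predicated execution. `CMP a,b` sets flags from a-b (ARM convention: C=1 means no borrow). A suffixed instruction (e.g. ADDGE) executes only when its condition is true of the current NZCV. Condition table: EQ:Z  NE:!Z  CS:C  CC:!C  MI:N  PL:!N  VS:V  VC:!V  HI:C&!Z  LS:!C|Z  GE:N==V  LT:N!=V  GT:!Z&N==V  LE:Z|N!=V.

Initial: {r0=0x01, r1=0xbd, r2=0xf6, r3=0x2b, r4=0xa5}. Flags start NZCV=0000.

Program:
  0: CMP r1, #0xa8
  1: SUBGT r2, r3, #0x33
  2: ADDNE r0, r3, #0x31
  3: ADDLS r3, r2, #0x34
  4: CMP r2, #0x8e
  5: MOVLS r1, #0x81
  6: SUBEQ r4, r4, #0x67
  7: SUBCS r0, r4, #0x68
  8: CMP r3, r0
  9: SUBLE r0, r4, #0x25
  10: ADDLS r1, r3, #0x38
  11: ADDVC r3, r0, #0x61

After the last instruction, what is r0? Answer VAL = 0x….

0: ✓ CMP  NZCV=0010
1: ✓ SUBGT  r2←0xf8
2: ✓ ADDNE  r0←0x5c
3: · ADDLS
4: ✓ CMP  NZCV=0010
5: · MOVLS
6: · SUBEQ
7: ✓ SUBCS  r0←0x3d
8: ✓ CMP  NZCV=1000
9: ✓ SUBLE  r0←0x80
10: ✓ ADDLS  r1←0x63
11: ✓ ADDVC  r3←0xe1

VAL = 0x80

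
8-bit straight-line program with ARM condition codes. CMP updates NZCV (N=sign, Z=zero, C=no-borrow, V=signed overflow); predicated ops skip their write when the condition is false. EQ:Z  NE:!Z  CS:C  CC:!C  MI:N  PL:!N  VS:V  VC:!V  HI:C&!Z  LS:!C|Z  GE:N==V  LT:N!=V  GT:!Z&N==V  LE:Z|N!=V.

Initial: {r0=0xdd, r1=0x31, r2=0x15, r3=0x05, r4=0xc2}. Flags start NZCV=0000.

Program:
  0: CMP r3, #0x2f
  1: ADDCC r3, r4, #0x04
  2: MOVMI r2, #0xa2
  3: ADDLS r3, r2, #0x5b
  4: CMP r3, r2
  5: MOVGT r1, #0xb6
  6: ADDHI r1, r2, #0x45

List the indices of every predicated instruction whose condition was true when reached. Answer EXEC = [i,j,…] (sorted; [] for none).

EXEC = [1,2,3,5,6]

[0] flags=1000 → (cmp)
[1] flags=1000 CC?T → r3=0xc6
[2] flags=1000 MI?T → r2=0xa2
[3] flags=1000 LS?T → r3=0xfd
[4] flags=0010 → (cmp)
[5] flags=0010 GT?T → r1=0xb6
[6] flags=0010 HI?T → r1=0xe7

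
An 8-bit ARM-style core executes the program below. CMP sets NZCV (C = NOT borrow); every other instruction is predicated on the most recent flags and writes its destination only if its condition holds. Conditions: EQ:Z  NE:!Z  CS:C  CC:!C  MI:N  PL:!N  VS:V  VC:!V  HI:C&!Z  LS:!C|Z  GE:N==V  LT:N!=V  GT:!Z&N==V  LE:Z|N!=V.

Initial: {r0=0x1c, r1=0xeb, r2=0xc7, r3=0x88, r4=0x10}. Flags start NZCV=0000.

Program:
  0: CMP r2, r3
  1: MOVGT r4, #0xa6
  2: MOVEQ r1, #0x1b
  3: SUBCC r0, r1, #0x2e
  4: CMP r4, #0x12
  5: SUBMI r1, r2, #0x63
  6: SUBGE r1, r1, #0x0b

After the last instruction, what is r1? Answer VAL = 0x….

VAL = 0x64

0: ✓ CMP  NZCV=0010
1: ✓ MOVGT  r4←0xa6
2: · MOVEQ
3: · SUBCC
4: ✓ CMP  NZCV=1010
5: ✓ SUBMI  r1←0x64
6: · SUBGE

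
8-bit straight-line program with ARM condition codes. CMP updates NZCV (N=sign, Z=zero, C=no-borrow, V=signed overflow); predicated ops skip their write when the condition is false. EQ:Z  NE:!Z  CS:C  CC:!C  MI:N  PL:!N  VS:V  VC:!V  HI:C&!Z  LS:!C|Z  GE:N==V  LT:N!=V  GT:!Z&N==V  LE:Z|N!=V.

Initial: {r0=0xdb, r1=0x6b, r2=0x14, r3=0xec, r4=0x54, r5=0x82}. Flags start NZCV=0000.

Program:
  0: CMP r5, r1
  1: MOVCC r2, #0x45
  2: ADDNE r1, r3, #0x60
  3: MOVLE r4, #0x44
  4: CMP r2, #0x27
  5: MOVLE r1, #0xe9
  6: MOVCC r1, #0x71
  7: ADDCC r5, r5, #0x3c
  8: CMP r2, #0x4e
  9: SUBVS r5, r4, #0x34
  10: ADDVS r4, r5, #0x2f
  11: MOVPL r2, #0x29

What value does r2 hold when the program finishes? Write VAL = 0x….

VAL = 0x14

[0] flags=0011 → (cmp)
[1] flags=0011 CC?F → skip
[2] flags=0011 NE?T → r1=0x4c
[3] flags=0011 LE?T → r4=0x44
[4] flags=1000 → (cmp)
[5] flags=1000 LE?T → r1=0xe9
[6] flags=1000 CC?T → r1=0x71
[7] flags=1000 CC?T → r5=0xbe
[8] flags=1000 → (cmp)
[9] flags=1000 VS?F → skip
[10] flags=1000 VS?F → skip
[11] flags=1000 PL?F → skip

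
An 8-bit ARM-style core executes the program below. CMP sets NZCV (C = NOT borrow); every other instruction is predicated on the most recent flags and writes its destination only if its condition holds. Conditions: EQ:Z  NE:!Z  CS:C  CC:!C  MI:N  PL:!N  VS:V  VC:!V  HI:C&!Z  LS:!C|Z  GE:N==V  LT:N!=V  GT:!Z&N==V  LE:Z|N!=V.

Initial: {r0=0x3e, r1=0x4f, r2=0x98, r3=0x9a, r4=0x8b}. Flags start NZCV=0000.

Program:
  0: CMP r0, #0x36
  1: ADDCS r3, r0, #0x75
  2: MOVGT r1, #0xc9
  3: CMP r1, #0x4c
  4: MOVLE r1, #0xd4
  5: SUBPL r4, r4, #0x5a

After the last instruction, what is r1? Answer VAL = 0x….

[0] flags=0010 → (cmp)
[1] flags=0010 CS?T → r3=0xb3
[2] flags=0010 GT?T → r1=0xc9
[3] flags=0011 → (cmp)
[4] flags=0011 LE?T → r1=0xd4
[5] flags=0011 PL?T → r4=0x31

VAL = 0xd4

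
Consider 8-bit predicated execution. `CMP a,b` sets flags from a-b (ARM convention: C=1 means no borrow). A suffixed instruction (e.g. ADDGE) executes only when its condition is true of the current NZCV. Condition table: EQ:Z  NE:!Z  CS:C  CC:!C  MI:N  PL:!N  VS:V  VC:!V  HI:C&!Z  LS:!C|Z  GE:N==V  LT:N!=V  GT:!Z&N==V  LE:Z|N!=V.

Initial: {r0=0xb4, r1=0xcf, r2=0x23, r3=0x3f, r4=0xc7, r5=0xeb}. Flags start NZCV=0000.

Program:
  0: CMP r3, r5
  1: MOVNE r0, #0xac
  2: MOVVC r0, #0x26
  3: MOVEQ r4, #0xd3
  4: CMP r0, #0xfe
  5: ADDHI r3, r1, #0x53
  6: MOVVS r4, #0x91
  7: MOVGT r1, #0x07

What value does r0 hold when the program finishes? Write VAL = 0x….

VAL = 0x26

0: ✓ CMP  NZCV=0000
1: ✓ MOVNE  r0←0xac
2: ✓ MOVVC  r0←0x26
3: · MOVEQ
4: ✓ CMP  NZCV=0000
5: · ADDHI
6: · MOVVS
7: ✓ MOVGT  r1←0x07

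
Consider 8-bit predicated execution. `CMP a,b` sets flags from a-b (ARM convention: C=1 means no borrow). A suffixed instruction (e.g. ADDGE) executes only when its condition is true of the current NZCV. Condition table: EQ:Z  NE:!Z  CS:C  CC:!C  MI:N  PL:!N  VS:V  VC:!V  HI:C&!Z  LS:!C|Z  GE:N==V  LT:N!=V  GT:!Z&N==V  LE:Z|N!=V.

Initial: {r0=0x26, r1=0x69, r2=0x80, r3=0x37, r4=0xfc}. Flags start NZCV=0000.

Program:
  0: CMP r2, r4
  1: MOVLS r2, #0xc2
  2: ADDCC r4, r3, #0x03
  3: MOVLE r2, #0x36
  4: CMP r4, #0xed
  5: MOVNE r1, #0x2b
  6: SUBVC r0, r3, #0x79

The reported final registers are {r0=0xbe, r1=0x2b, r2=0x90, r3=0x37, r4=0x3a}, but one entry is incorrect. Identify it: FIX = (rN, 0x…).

FIX = (r2, 0x36)

0: ✓ CMP  NZCV=1000
1: ✓ MOVLS  r2←0xc2
2: ✓ ADDCC  r4←0x3a
3: ✓ MOVLE  r2←0x36
4: ✓ CMP  NZCV=0000
5: ✓ MOVNE  r1←0x2b
6: ✓ SUBVC  r0←0xbe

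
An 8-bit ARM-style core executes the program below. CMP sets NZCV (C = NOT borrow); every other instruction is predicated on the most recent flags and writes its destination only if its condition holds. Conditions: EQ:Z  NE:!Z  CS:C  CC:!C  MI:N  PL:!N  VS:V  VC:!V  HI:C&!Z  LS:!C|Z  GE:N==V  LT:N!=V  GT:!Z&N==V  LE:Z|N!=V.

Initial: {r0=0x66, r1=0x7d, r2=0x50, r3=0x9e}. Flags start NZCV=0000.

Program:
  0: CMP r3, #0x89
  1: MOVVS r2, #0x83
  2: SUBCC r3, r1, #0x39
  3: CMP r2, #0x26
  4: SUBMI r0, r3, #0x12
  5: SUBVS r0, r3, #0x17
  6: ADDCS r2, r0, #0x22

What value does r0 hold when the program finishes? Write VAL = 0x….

0: ✓ CMP  NZCV=0010
1: · MOVVS
2: · SUBCC
3: ✓ CMP  NZCV=0010
4: · SUBMI
5: · SUBVS
6: ✓ ADDCS  r2←0x88

VAL = 0x66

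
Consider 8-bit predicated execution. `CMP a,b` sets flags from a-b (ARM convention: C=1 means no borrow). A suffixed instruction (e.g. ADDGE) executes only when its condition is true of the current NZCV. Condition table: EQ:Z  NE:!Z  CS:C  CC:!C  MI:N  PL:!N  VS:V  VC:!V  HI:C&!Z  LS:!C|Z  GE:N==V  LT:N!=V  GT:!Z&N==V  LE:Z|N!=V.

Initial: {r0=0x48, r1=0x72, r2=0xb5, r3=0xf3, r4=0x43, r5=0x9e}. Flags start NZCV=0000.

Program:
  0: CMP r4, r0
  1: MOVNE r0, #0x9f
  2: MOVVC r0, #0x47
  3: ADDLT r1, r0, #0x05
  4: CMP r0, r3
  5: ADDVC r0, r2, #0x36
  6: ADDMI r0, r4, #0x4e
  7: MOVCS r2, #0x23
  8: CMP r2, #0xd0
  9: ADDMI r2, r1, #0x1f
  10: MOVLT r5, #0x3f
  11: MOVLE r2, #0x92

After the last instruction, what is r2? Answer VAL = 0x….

[0] flags=1000 → (cmp)
[1] flags=1000 NE?T → r0=0x9f
[2] flags=1000 VC?T → r0=0x47
[3] flags=1000 LT?T → r1=0x4c
[4] flags=0000 → (cmp)
[5] flags=0000 VC?T → r0=0xeb
[6] flags=0000 MI?F → skip
[7] flags=0000 CS?F → skip
[8] flags=1000 → (cmp)
[9] flags=1000 MI?T → r2=0x6b
[10] flags=1000 LT?T → r5=0x3f
[11] flags=1000 LE?T → r2=0x92

VAL = 0x92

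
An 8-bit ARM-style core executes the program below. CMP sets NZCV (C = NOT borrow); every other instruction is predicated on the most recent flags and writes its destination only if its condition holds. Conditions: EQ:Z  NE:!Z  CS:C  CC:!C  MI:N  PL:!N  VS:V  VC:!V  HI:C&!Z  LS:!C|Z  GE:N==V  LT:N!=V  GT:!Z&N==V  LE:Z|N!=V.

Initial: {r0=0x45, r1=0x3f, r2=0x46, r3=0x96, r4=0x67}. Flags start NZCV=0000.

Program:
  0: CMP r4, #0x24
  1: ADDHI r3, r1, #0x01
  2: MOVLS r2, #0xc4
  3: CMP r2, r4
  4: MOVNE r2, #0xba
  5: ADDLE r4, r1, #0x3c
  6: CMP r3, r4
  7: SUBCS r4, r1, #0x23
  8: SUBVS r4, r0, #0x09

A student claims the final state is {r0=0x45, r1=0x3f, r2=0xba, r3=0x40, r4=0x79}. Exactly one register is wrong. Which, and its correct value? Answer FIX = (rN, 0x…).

FIX = (r4, 0x7b)

[0] flags=0010 → (cmp)
[1] flags=0010 HI?T → r3=0x40
[2] flags=0010 LS?F → skip
[3] flags=1000 → (cmp)
[4] flags=1000 NE?T → r2=0xba
[5] flags=1000 LE?T → r4=0x7b
[6] flags=1000 → (cmp)
[7] flags=1000 CS?F → skip
[8] flags=1000 VS?F → skip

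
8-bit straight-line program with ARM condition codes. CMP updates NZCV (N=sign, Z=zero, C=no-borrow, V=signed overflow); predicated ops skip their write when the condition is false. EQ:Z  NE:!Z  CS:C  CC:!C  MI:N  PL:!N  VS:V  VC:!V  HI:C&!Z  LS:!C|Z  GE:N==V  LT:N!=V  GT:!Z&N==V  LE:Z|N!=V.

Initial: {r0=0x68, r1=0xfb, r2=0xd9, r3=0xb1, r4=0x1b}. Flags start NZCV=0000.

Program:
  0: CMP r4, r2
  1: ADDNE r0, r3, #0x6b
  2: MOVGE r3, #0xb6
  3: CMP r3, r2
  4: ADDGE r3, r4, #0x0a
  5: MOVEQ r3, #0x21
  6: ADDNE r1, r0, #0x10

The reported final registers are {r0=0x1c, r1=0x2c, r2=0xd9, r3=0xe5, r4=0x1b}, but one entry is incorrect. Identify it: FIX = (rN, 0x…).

FIX = (r3, 0xb6)

[0] flags=0000 → (cmp)
[1] flags=0000 NE?T → r0=0x1c
[2] flags=0000 GE?T → r3=0xb6
[3] flags=1000 → (cmp)
[4] flags=1000 GE?F → skip
[5] flags=1000 EQ?F → skip
[6] flags=1000 NE?T → r1=0x2c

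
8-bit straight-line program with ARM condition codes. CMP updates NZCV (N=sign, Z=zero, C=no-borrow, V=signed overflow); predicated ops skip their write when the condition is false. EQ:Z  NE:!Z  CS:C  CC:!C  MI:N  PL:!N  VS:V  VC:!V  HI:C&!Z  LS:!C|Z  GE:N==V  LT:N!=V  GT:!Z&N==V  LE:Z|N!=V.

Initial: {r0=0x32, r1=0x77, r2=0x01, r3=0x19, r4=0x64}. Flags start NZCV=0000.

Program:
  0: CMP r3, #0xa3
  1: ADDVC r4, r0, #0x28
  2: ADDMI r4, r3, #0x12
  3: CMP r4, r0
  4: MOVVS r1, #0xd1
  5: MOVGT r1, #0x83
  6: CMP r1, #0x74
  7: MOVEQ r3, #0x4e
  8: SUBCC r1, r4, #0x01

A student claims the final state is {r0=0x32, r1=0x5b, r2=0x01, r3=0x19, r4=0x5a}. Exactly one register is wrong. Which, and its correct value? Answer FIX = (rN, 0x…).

FIX = (r1, 0x83)

0: ✓ CMP  NZCV=0000
1: ✓ ADDVC  r4←0x5a
2: · ADDMI
3: ✓ CMP  NZCV=0010
4: · MOVVS
5: ✓ MOVGT  r1←0x83
6: ✓ CMP  NZCV=0011
7: · MOVEQ
8: · SUBCC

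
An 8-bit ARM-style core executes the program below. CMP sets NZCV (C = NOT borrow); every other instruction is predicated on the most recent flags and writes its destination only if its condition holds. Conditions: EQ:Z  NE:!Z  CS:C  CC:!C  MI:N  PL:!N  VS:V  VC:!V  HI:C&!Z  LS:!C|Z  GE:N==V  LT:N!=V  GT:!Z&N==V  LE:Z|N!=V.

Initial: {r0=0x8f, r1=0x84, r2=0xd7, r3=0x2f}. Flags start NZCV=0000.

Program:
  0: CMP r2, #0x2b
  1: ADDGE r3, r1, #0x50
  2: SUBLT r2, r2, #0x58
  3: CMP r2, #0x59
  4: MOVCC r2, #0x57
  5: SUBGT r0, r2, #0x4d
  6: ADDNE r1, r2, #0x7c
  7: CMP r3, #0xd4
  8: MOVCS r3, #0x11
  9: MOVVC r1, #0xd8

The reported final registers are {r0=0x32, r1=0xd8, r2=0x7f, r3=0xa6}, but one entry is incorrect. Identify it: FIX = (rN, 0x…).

FIX = (r3, 0x2f)

0: ✓ CMP  NZCV=1010
1: · ADDGE
2: ✓ SUBLT  r2←0x7f
3: ✓ CMP  NZCV=0010
4: · MOVCC
5: ✓ SUBGT  r0←0x32
6: ✓ ADDNE  r1←0xfb
7: ✓ CMP  NZCV=0000
8: · MOVCS
9: ✓ MOVVC  r1←0xd8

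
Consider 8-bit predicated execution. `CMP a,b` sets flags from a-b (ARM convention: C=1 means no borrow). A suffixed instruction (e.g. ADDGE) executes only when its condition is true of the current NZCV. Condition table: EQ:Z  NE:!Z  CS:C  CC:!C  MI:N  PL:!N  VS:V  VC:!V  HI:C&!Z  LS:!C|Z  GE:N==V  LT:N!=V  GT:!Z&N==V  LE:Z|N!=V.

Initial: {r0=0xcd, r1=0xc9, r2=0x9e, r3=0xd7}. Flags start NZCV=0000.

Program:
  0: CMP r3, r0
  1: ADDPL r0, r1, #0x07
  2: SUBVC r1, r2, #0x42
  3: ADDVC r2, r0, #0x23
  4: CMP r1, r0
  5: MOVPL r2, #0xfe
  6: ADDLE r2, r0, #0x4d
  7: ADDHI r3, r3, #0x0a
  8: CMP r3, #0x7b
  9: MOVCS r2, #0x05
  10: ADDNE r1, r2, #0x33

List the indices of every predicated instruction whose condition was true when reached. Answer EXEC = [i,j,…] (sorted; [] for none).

EXEC = [1,2,3,9,10]

0: ✓ CMP  NZCV=0010
1: ✓ ADDPL  r0←0xd0
2: ✓ SUBVC  r1←0x5c
3: ✓ ADDVC  r2←0xf3
4: ✓ CMP  NZCV=1001
5: · MOVPL
6: · ADDLE
7: · ADDHI
8: ✓ CMP  NZCV=0011
9: ✓ MOVCS  r2←0x05
10: ✓ ADDNE  r1←0x38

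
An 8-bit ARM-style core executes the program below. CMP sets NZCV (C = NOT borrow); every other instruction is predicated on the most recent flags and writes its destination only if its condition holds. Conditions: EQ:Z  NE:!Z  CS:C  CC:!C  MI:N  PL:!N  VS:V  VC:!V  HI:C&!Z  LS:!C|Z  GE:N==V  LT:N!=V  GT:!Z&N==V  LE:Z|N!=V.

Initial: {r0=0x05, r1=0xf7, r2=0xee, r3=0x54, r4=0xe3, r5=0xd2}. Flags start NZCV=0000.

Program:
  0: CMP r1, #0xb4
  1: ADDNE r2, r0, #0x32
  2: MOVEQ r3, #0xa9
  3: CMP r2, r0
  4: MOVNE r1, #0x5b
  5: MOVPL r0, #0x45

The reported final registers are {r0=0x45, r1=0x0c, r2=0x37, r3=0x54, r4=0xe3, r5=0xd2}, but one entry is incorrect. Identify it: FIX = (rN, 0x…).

0: ✓ CMP  NZCV=0010
1: ✓ ADDNE  r2←0x37
2: · MOVEQ
3: ✓ CMP  NZCV=0010
4: ✓ MOVNE  r1←0x5b
5: ✓ MOVPL  r0←0x45

FIX = (r1, 0x5b)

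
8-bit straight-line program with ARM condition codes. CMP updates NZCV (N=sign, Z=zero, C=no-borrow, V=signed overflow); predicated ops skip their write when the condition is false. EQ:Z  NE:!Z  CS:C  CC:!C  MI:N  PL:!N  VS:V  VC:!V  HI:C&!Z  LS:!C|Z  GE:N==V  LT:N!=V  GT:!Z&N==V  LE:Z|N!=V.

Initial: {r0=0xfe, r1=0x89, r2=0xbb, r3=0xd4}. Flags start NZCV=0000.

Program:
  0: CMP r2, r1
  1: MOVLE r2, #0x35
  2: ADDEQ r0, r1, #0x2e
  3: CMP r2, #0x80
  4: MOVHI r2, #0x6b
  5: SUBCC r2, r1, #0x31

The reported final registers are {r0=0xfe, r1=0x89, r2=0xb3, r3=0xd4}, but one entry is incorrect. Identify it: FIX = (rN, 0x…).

[0] flags=0010 → (cmp)
[1] flags=0010 LE?F → skip
[2] flags=0010 EQ?F → skip
[3] flags=0010 → (cmp)
[4] flags=0010 HI?T → r2=0x6b
[5] flags=0010 CC?F → skip

FIX = (r2, 0x6b)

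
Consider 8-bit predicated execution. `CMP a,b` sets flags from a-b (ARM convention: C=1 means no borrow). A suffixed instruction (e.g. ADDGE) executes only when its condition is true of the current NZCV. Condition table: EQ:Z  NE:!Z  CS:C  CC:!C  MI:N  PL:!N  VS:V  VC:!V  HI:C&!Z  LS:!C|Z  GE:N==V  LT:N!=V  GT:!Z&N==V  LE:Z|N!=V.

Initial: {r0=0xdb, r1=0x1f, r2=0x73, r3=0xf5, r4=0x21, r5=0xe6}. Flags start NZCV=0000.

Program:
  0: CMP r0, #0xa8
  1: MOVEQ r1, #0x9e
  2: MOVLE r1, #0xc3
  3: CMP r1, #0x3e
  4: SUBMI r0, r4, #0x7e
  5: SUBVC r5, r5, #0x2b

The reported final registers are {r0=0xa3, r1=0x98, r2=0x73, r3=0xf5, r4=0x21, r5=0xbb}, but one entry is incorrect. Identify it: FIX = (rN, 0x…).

FIX = (r1, 0x1f)

0: ✓ CMP  NZCV=0010
1: · MOVEQ
2: · MOVLE
3: ✓ CMP  NZCV=1000
4: ✓ SUBMI  r0←0xa3
5: ✓ SUBVC  r5←0xbb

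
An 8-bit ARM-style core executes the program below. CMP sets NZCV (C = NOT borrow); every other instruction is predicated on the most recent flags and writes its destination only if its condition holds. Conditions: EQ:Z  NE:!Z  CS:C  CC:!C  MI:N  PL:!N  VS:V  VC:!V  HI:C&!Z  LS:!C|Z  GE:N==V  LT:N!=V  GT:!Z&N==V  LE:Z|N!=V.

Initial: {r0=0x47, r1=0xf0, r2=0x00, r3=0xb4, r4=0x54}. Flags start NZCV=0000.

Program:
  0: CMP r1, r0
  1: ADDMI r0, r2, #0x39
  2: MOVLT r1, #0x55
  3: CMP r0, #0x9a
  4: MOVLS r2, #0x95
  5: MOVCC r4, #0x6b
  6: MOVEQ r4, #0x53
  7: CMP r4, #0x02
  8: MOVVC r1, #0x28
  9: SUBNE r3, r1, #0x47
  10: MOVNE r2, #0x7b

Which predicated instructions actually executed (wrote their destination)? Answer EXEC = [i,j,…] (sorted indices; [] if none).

EXEC = [1,2,4,5,8,9,10]

0: ✓ CMP  NZCV=1010
1: ✓ ADDMI  r0←0x39
2: ✓ MOVLT  r1←0x55
3: ✓ CMP  NZCV=1001
4: ✓ MOVLS  r2←0x95
5: ✓ MOVCC  r4←0x6b
6: · MOVEQ
7: ✓ CMP  NZCV=0010
8: ✓ MOVVC  r1←0x28
9: ✓ SUBNE  r3←0xe1
10: ✓ MOVNE  r2←0x7b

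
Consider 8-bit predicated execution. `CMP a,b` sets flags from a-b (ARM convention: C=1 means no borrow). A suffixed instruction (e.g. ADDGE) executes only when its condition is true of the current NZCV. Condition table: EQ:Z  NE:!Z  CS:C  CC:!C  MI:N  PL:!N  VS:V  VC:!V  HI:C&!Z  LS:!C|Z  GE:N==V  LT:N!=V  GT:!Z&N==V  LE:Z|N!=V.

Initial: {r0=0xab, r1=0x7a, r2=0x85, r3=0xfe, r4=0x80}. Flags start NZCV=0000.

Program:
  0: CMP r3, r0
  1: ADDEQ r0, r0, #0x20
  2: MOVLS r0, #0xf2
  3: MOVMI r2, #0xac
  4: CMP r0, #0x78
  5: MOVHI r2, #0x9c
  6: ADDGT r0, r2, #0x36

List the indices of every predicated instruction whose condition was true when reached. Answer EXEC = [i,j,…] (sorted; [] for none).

EXEC = [5]

[0] flags=0010 → (cmp)
[1] flags=0010 EQ?F → skip
[2] flags=0010 LS?F → skip
[3] flags=0010 MI?F → skip
[4] flags=0011 → (cmp)
[5] flags=0011 HI?T → r2=0x9c
[6] flags=0011 GT?F → skip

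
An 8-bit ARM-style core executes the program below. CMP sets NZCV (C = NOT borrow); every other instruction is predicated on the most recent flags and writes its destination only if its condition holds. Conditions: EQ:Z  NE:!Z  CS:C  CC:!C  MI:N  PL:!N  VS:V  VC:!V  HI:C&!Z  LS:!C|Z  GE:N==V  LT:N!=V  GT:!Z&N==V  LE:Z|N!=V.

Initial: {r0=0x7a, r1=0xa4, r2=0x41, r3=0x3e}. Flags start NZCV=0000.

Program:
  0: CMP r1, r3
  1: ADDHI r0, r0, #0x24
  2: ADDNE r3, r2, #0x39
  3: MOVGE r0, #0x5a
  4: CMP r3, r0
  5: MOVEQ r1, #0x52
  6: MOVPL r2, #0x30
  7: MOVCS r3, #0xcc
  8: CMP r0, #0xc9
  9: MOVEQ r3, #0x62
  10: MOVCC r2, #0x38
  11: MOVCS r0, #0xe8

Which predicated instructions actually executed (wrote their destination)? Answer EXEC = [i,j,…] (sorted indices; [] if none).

0: ✓ CMP  NZCV=0011
1: ✓ ADDHI  r0←0x9e
2: ✓ ADDNE  r3←0x7a
3: · MOVGE
4: ✓ CMP  NZCV=1001
5: · MOVEQ
6: · MOVPL
7: · MOVCS
8: ✓ CMP  NZCV=1000
9: · MOVEQ
10: ✓ MOVCC  r2←0x38
11: · MOVCS

EXEC = [1,2,10]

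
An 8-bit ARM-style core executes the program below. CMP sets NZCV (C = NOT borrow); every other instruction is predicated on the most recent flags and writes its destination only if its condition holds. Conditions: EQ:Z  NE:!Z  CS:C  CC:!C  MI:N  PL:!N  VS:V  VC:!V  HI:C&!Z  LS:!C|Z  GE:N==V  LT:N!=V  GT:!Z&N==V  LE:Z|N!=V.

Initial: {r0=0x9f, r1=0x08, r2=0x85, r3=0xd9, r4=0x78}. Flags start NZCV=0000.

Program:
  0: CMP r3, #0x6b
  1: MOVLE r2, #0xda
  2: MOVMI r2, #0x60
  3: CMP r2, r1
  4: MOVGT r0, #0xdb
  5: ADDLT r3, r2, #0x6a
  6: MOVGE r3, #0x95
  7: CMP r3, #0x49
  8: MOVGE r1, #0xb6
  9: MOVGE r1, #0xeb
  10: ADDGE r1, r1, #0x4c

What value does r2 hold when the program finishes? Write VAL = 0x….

[0] flags=0011 → (cmp)
[1] flags=0011 LE?T → r2=0xda
[2] flags=0011 MI?F → skip
[3] flags=1010 → (cmp)
[4] flags=1010 GT?F → skip
[5] flags=1010 LT?T → r3=0x44
[6] flags=1010 GE?F → skip
[7] flags=1000 → (cmp)
[8] flags=1000 GE?F → skip
[9] flags=1000 GE?F → skip
[10] flags=1000 GE?F → skip

VAL = 0xda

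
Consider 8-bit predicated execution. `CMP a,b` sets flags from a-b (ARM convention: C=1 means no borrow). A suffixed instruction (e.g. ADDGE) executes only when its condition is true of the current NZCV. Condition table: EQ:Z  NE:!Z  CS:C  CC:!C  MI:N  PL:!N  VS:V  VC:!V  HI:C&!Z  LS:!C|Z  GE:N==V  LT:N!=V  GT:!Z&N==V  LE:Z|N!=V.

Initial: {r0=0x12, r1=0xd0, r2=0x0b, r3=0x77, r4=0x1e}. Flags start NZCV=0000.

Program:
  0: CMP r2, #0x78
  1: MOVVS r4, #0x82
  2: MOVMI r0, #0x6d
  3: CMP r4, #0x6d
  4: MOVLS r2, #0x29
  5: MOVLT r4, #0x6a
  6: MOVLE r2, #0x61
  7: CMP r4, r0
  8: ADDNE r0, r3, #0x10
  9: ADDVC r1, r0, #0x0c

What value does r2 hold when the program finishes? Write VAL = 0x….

0: ✓ CMP  NZCV=1000
1: · MOVVS
2: ✓ MOVMI  r0←0x6d
3: ✓ CMP  NZCV=1000
4: ✓ MOVLS  r2←0x29
5: ✓ MOVLT  r4←0x6a
6: ✓ MOVLE  r2←0x61
7: ✓ CMP  NZCV=1000
8: ✓ ADDNE  r0←0x87
9: ✓ ADDVC  r1←0x93

VAL = 0x61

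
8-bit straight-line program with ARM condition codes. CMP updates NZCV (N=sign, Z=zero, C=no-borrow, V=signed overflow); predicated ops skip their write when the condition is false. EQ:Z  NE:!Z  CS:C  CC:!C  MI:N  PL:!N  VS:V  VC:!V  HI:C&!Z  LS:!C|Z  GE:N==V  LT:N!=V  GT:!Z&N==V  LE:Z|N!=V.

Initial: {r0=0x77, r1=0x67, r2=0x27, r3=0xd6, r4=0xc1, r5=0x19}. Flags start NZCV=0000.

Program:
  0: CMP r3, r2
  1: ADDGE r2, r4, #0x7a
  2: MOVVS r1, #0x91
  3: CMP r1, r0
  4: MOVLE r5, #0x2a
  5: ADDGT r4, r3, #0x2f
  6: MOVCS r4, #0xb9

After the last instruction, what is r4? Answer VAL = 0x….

[0] flags=1010 → (cmp)
[1] flags=1010 GE?F → skip
[2] flags=1010 VS?F → skip
[3] flags=1000 → (cmp)
[4] flags=1000 LE?T → r5=0x2a
[5] flags=1000 GT?F → skip
[6] flags=1000 CS?F → skip

VAL = 0xc1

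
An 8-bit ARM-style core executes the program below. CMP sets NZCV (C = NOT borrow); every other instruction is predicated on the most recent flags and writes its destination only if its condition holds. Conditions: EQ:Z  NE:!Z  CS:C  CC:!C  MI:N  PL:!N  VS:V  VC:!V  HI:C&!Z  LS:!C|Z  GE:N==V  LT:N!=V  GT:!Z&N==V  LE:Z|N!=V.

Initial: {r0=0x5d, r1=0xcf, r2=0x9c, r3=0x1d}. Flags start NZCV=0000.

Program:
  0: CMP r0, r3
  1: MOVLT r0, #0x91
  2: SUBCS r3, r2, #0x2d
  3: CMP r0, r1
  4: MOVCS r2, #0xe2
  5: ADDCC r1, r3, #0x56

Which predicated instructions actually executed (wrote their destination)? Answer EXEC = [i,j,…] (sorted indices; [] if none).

EXEC = [2,5]

[0] flags=0010 → (cmp)
[1] flags=0010 LT?F → skip
[2] flags=0010 CS?T → r3=0x6f
[3] flags=1001 → (cmp)
[4] flags=1001 CS?F → skip
[5] flags=1001 CC?T → r1=0xc5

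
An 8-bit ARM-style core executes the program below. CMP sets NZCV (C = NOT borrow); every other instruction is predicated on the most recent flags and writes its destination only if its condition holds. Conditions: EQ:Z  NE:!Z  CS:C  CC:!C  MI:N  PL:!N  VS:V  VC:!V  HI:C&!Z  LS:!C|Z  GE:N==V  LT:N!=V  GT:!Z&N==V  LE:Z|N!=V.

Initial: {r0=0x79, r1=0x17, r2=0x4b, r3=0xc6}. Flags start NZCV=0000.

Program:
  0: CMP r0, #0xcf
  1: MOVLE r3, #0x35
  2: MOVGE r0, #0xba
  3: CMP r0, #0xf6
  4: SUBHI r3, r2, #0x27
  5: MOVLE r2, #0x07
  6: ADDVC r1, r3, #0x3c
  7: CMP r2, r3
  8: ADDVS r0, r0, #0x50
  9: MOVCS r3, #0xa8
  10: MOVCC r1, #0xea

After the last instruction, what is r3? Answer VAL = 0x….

VAL = 0xc6

0: ✓ CMP  NZCV=1001
1: · MOVLE
2: ✓ MOVGE  r0←0xba
3: ✓ CMP  NZCV=1000
4: · SUBHI
5: ✓ MOVLE  r2←0x07
6: ✓ ADDVC  r1←0x02
7: ✓ CMP  NZCV=0000
8: · ADDVS
9: · MOVCS
10: ✓ MOVCC  r1←0xea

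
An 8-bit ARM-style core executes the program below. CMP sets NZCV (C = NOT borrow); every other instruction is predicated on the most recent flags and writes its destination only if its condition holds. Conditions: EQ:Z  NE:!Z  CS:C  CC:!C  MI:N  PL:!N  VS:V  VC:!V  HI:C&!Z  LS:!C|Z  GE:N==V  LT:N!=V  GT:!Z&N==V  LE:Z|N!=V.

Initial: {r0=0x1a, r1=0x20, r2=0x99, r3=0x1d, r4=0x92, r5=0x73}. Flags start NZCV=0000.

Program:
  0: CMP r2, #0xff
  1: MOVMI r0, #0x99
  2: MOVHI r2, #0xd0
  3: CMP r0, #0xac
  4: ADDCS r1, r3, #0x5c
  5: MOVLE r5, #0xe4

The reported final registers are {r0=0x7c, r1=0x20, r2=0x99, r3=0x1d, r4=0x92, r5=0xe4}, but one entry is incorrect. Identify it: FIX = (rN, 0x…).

FIX = (r0, 0x99)

[0] flags=1000 → (cmp)
[1] flags=1000 MI?T → r0=0x99
[2] flags=1000 HI?F → skip
[3] flags=1000 → (cmp)
[4] flags=1000 CS?F → skip
[5] flags=1000 LE?T → r5=0xe4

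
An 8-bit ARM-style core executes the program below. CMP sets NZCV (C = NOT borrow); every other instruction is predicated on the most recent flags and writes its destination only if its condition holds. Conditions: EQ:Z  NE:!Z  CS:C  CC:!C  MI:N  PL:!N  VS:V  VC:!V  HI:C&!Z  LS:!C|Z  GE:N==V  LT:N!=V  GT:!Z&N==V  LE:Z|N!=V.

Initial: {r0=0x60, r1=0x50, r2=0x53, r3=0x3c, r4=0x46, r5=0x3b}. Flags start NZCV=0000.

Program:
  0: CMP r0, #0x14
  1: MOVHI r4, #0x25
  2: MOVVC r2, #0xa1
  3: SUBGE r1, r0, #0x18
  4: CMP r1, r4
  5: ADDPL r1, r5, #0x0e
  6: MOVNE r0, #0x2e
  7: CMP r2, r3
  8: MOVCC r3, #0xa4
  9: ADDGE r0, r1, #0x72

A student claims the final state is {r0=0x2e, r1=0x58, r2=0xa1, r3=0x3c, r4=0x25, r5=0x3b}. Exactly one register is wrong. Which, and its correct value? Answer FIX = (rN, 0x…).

[0] flags=0010 → (cmp)
[1] flags=0010 HI?T → r4=0x25
[2] flags=0010 VC?T → r2=0xa1
[3] flags=0010 GE?T → r1=0x48
[4] flags=0010 → (cmp)
[5] flags=0010 PL?T → r1=0x49
[6] flags=0010 NE?T → r0=0x2e
[7] flags=0011 → (cmp)
[8] flags=0011 CC?F → skip
[9] flags=0011 GE?F → skip

FIX = (r1, 0x49)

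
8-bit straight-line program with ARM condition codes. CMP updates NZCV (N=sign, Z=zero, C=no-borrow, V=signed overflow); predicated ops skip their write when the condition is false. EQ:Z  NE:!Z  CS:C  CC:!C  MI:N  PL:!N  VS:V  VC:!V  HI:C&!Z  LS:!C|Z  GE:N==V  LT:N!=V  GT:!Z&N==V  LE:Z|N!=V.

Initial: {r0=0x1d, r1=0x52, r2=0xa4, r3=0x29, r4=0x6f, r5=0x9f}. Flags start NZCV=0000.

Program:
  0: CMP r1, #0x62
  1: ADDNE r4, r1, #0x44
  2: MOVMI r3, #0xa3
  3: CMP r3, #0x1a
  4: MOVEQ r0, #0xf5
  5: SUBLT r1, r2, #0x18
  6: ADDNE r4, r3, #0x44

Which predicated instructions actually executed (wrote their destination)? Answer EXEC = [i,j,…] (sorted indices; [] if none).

0: ✓ CMP  NZCV=1000
1: ✓ ADDNE  r4←0x96
2: ✓ MOVMI  r3←0xa3
3: ✓ CMP  NZCV=1010
4: · MOVEQ
5: ✓ SUBLT  r1←0x8c
6: ✓ ADDNE  r4←0xe7

EXEC = [1,2,5,6]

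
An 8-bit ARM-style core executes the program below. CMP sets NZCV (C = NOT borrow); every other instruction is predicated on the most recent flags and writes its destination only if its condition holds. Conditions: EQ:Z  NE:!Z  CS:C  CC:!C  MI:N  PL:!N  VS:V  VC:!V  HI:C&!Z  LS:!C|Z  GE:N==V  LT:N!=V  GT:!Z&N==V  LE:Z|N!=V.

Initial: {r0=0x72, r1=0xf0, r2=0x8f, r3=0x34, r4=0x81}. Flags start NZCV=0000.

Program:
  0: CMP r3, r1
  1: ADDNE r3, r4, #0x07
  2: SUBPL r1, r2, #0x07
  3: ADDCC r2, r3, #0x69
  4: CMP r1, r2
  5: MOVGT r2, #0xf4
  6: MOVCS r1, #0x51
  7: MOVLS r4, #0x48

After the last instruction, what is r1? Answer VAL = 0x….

0: ✓ CMP  NZCV=0000
1: ✓ ADDNE  r3←0x88
2: ✓ SUBPL  r1←0x88
3: ✓ ADDCC  r2←0xf1
4: ✓ CMP  NZCV=1000
5: · MOVGT
6: · MOVCS
7: ✓ MOVLS  r4←0x48

VAL = 0x88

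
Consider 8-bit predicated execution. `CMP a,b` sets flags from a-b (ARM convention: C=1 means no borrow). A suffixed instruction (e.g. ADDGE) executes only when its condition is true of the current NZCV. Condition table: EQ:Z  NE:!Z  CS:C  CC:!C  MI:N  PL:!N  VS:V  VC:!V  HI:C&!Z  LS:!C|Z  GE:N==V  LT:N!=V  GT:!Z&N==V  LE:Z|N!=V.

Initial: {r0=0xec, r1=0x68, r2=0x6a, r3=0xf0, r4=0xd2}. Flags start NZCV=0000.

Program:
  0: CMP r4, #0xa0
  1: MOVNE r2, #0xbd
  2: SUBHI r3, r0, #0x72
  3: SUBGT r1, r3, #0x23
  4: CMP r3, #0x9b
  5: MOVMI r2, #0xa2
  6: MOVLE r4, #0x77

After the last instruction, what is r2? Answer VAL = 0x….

VAL = 0xa2

[0] flags=0010 → (cmp)
[1] flags=0010 NE?T → r2=0xbd
[2] flags=0010 HI?T → r3=0x7a
[3] flags=0010 GT?T → r1=0x57
[4] flags=1001 → (cmp)
[5] flags=1001 MI?T → r2=0xa2
[6] flags=1001 LE?F → skip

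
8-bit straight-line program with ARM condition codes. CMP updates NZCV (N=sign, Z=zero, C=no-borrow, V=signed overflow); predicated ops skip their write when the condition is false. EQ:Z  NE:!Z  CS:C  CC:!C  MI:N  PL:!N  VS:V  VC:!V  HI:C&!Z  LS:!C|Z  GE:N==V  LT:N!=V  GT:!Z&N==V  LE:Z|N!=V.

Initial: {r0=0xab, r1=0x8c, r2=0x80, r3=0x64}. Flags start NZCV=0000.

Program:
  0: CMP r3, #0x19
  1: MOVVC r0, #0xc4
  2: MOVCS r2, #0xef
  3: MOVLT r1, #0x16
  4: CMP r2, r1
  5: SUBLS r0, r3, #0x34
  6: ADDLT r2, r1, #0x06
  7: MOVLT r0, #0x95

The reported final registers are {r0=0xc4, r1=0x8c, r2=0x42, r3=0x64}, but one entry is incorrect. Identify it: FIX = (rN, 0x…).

FIX = (r2, 0xef)

[0] flags=0010 → (cmp)
[1] flags=0010 VC?T → r0=0xc4
[2] flags=0010 CS?T → r2=0xef
[3] flags=0010 LT?F → skip
[4] flags=0010 → (cmp)
[5] flags=0010 LS?F → skip
[6] flags=0010 LT?F → skip
[7] flags=0010 LT?F → skip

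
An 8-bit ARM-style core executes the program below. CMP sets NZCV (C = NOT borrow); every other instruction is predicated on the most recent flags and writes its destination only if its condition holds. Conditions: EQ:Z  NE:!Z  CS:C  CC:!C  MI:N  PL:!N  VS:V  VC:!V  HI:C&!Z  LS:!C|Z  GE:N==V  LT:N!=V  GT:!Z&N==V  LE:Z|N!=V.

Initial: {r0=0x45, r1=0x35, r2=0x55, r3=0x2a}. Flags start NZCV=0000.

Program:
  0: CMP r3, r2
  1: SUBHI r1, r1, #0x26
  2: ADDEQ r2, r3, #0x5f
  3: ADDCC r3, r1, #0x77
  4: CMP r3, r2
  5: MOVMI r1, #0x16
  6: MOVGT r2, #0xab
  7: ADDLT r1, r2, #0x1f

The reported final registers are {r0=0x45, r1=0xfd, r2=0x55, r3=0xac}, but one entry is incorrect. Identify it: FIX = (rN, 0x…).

0: ✓ CMP  NZCV=1000
1: · SUBHI
2: · ADDEQ
3: ✓ ADDCC  r3←0xac
4: ✓ CMP  NZCV=0011
5: · MOVMI
6: · MOVGT
7: ✓ ADDLT  r1←0x74

FIX = (r1, 0x74)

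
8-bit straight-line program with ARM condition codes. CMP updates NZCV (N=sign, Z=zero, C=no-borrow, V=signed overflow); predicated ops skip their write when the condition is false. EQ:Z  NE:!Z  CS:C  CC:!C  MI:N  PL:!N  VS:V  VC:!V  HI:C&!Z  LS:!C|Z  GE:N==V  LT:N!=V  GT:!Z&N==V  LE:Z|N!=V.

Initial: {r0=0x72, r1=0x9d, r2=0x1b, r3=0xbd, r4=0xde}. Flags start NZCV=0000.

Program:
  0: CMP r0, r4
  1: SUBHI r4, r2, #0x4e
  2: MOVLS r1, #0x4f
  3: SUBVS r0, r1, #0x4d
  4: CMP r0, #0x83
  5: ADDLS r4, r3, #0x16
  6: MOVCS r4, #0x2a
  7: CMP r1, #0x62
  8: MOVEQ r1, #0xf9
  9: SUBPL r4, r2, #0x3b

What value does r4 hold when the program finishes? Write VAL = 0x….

VAL = 0xd3

[0] flags=1001 → (cmp)
[1] flags=1001 HI?F → skip
[2] flags=1001 LS?T → r1=0x4f
[3] flags=1001 VS?T → r0=0x02
[4] flags=0000 → (cmp)
[5] flags=0000 LS?T → r4=0xd3
[6] flags=0000 CS?F → skip
[7] flags=1000 → (cmp)
[8] flags=1000 EQ?F → skip
[9] flags=1000 PL?F → skip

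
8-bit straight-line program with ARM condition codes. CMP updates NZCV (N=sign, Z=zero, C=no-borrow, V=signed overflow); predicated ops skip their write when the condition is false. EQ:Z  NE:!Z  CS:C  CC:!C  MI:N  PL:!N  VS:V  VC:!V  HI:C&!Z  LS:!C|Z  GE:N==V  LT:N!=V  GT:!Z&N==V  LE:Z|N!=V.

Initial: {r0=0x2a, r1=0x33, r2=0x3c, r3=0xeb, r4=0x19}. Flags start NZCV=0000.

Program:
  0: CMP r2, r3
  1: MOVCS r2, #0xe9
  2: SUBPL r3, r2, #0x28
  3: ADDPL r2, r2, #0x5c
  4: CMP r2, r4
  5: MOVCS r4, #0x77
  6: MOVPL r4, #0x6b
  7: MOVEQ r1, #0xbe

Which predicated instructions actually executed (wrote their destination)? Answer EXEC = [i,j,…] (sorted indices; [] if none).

EXEC = [2,3,5,6]

0: ✓ CMP  NZCV=0000
1: · MOVCS
2: ✓ SUBPL  r3←0x14
3: ✓ ADDPL  r2←0x98
4: ✓ CMP  NZCV=0011
5: ✓ MOVCS  r4←0x77
6: ✓ MOVPL  r4←0x6b
7: · MOVEQ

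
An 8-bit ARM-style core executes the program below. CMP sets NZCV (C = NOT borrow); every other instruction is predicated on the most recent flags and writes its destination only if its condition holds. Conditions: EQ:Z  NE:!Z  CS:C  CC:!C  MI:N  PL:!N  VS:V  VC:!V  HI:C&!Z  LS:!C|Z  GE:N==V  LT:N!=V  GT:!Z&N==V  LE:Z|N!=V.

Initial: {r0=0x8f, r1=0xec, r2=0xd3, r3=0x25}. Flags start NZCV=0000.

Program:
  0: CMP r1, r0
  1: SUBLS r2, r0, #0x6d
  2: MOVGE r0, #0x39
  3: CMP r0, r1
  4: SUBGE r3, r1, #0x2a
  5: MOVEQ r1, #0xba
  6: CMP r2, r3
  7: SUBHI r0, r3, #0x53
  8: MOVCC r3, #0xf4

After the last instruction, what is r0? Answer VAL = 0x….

VAL = 0x6f

0: ✓ CMP  NZCV=0010
1: · SUBLS
2: ✓ MOVGE  r0←0x39
3: ✓ CMP  NZCV=0000
4: ✓ SUBGE  r3←0xc2
5: · MOVEQ
6: ✓ CMP  NZCV=0010
7: ✓ SUBHI  r0←0x6f
8: · MOVCC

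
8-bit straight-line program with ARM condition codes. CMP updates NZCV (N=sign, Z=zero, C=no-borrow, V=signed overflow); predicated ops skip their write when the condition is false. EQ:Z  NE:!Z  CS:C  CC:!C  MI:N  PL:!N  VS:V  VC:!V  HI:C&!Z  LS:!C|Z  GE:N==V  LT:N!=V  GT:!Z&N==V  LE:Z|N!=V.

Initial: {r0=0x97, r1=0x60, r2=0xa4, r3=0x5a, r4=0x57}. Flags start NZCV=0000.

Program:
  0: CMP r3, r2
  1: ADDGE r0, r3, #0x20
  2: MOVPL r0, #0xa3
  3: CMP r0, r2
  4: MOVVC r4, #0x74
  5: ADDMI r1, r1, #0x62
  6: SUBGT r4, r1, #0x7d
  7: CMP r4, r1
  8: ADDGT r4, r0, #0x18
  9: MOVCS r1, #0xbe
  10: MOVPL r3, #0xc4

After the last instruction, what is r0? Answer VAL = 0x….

0: ✓ CMP  NZCV=1001
1: ✓ ADDGE  r0←0x7a
2: · MOVPL
3: ✓ CMP  NZCV=1001
4: · MOVVC
5: ✓ ADDMI  r1←0xc2
6: ✓ SUBGT  r4←0x45
7: ✓ CMP  NZCV=1001
8: ✓ ADDGT  r4←0x92
9: · MOVCS
10: · MOVPL

VAL = 0x7a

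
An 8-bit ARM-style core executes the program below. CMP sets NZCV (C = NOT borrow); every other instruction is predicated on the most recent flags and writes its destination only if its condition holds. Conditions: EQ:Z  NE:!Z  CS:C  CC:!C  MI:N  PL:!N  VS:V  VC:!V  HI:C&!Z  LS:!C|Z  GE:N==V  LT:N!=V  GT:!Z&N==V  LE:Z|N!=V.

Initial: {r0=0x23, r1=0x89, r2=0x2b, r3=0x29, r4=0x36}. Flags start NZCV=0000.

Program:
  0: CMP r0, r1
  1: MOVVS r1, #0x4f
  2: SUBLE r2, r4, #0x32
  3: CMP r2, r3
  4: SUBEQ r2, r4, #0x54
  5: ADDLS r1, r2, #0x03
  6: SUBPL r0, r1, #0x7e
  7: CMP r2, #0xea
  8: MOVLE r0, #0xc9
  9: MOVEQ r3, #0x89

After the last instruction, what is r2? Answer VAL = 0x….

VAL = 0x2b

[0] flags=1001 → (cmp)
[1] flags=1001 VS?T → r1=0x4f
[2] flags=1001 LE?F → skip
[3] flags=0010 → (cmp)
[4] flags=0010 EQ?F → skip
[5] flags=0010 LS?F → skip
[6] flags=0010 PL?T → r0=0xd1
[7] flags=0000 → (cmp)
[8] flags=0000 LE?F → skip
[9] flags=0000 EQ?F → skip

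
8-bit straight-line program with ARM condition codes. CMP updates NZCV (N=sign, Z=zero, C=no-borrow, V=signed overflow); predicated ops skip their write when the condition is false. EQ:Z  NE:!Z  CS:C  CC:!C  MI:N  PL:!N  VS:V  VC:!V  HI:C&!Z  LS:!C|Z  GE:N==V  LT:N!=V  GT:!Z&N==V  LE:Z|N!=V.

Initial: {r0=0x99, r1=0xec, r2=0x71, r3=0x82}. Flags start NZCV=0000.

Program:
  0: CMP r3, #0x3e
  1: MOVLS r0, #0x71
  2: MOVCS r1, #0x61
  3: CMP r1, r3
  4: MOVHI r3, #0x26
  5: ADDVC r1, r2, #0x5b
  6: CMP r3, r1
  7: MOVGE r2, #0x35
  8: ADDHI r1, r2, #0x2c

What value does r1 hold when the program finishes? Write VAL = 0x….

0: ✓ CMP  NZCV=0011
1: · MOVLS
2: ✓ MOVCS  r1←0x61
3: ✓ CMP  NZCV=1001
4: · MOVHI
5: · ADDVC
6: ✓ CMP  NZCV=0011
7: · MOVGE
8: ✓ ADDHI  r1←0x9d

VAL = 0x9d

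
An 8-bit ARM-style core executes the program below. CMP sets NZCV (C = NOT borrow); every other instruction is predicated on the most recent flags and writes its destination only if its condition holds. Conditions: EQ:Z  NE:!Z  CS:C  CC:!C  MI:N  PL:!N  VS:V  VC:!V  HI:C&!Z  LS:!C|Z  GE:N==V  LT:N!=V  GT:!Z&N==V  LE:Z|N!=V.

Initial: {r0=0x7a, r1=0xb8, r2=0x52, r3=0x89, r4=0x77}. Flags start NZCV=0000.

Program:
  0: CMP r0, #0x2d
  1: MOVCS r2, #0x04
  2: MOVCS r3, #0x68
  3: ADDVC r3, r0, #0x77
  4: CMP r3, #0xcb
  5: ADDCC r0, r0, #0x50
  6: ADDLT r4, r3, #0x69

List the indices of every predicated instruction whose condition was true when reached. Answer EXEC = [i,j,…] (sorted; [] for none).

EXEC = [1,2,3]

[0] flags=0010 → (cmp)
[1] flags=0010 CS?T → r2=0x04
[2] flags=0010 CS?T → r3=0x68
[3] flags=0010 VC?T → r3=0xf1
[4] flags=0010 → (cmp)
[5] flags=0010 CC?F → skip
[6] flags=0010 LT?F → skip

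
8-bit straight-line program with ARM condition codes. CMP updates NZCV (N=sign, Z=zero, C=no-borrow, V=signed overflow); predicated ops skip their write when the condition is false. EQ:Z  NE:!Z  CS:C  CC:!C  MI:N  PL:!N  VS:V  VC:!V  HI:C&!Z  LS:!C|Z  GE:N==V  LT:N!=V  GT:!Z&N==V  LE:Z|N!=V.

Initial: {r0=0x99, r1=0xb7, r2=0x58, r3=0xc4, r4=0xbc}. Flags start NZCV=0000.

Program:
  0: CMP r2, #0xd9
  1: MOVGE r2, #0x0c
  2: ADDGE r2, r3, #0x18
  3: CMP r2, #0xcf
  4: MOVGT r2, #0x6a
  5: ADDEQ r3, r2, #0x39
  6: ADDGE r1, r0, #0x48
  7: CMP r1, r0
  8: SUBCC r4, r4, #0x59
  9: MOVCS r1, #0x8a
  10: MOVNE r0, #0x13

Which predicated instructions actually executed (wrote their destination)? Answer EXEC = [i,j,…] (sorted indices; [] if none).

0: ✓ CMP  NZCV=0000
1: ✓ MOVGE  r2←0x0c
2: ✓ ADDGE  r2←0xdc
3: ✓ CMP  NZCV=0010
4: ✓ MOVGT  r2←0x6a
5: · ADDEQ
6: ✓ ADDGE  r1←0xe1
7: ✓ CMP  NZCV=0010
8: · SUBCC
9: ✓ MOVCS  r1←0x8a
10: ✓ MOVNE  r0←0x13

EXEC = [1,2,4,6,9,10]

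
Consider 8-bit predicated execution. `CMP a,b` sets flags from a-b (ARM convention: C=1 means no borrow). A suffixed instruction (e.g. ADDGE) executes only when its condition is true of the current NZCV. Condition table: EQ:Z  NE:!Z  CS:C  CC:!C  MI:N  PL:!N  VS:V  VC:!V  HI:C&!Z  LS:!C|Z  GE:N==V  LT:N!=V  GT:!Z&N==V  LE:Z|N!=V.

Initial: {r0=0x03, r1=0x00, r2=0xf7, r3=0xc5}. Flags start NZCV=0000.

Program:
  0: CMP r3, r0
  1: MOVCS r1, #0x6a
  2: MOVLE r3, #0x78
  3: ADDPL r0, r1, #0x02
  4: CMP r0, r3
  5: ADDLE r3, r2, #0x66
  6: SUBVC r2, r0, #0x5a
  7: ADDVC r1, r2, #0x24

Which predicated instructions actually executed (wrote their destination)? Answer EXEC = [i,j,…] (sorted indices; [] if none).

0: ✓ CMP  NZCV=1010
1: ✓ MOVCS  r1←0x6a
2: ✓ MOVLE  r3←0x78
3: · ADDPL
4: ✓ CMP  NZCV=1000
5: ✓ ADDLE  r3←0x5d
6: ✓ SUBVC  r2←0xa9
7: ✓ ADDVC  r1←0xcd

EXEC = [1,2,5,6,7]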